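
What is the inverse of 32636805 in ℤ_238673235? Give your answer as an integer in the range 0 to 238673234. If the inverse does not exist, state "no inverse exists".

no inverse exists

Euclidean algorithm on 238673235, 32636805:
238673235 = 7·32636805 + 10215600
32636805 = 3·10215600 + 1990005
10215600 = 5·1990005 + 265575
1990005 = 7·265575 + 130980
265575 = 2·130980 + 3615
130980 = 36·3615 + 840
3615 = 4·840 + 255
840 = 3·255 + 75
255 = 3·75 + 30
75 = 2·30 + 15
30 = 2·15 + 0
Since gcd = 15 > 1, 32636805 is not a unit mod 238673235.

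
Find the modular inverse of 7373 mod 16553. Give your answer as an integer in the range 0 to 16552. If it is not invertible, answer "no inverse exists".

Run Euclid on (16553, 7373):
16553 = 2×7373 + 1807
7373 = 4×1807 + 145
1807 = 12×145 + 67
145 = 2×67 + 11
67 = 6×11 + 1
11 = 11×1 + 0
The gcd is 1. Working backward:
1 = 67 − 6·11
1 = −6·145 + 13·67
1 = 13·1807 − 162·145
1 = −162·7373 + 661·1807
1 = 661·16553 − 1484·7373
Thus 7373·(-1484) ≡ 1 (mod 16553); reducing, -1484 mod 16553 = 15069.

15069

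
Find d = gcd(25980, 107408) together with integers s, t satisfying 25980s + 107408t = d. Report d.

4

Apply Euclid's algorithm to 107408 and 25980:
107408 = 4·25980 + 3488
25980 = 7·3488 + 1564
3488 = 2·1564 + 360
1564 = 4·360 + 124
360 = 2·124 + 112
124 = 1·112 + 12
112 = 9·12 + 4
12 = 3·4 + 0
gcd(25980, 107408) = 4.
Express as a combination:
4 = 112 − 9·12
4 = −9·124 + 10·112
4 = 10·360 − 29·124
4 = −29·1564 + 126·360
4 = 126·3488 − 281·1564
4 = −281·25980 + 2093·3488
4 = 2093·107408 − 8653·25980
So 4 = (2093)·107408 + (-8653)·25980.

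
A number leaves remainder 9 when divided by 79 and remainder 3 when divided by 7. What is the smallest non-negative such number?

325

Write x = 9 + 79·k. Then 79·k ≡ 3 − 9 ≡ 1 (mod 7).
Need 79⁻¹ mod 7. Extended Euclid on (7, 2):
7 = 3*2 + 1
2 = 2*1 + 0
Back-substitute:
1 = 7 − 3·2
79⁻¹ ≡ 4 (mod 7), so k ≡ 4·1 ≡ 4 (mod 7).
x = 9 + 79·4 = 325.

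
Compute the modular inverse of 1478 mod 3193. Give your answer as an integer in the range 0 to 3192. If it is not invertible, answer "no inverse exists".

Apply the Euclidean algorithm to 3193 and 1478:
3193 = 2*1478 + 237
1478 = 6*237 + 56
237 = 4*56 + 13
56 = 4*13 + 4
13 = 3*4 + 1
4 = 4*1 + 0
The gcd is 1. Working backward:
1 = 13 − 3·4
1 = −3·56 + 13·13
1 = 13·237 − 55·56
1 = −55·1478 + 343·237
1 = 343·3193 − 741·1478
Thus 1478·(-741) ≡ 1 (mod 3193); reducing, -741 mod 3193 = 2452.

2452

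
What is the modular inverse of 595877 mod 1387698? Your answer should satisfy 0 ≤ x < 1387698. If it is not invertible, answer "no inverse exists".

1118783

Apply the Euclidean algorithm to 1387698 and 595877:
1387698 = 2*595877 + 195944
595877 = 3*195944 + 8045
195944 = 24*8045 + 2864
8045 = 2*2864 + 2317
2864 = 1*2317 + 547
2317 = 4*547 + 129
547 = 4*129 + 31
129 = 4*31 + 5
31 = 6*5 + 1
5 = 5*1 + 0
The gcd is 1. Working backward:
1 = 31 − 6·5
1 = −6·129 + 25·31
1 = 25·547 − 106·129
1 = −106·2317 + 449·547
1 = 449·2864 − 555·2317
1 = −555·8045 + 1559·2864
1 = 1559·195944 − 37971·8045
1 = −37971·595877 + 115472·195944
1 = 115472·1387698 − 268915·595877
Thus 595877·(-268915) ≡ 1 (mod 1387698); reducing, -268915 mod 1387698 = 1118783.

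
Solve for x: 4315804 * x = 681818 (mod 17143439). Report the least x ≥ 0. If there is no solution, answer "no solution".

First find gcd(4315804, 17143439):
17143439 = 3·4315804 + 4196027
4315804 = 1·4196027 + 119777
4196027 = 35·119777 + 3832
119777 = 31·3832 + 985
3832 = 3·985 + 877
985 = 1·877 + 108
877 = 8·108 + 13
108 = 8·13 + 4
13 = 3·4 + 1
4 = 4·1 + 0
gcd = 1, so a unique solution mod 17143439 exists.
Back-substitute for the Bézout coefficients:
1 = 13 − 3·4
1 = −3·108 + 25·13
1 = 25·877 − 203·108
1 = −203·985 + 228·877
1 = 228·3832 − 887·985
1 = −887·119777 + 27725·3832
1 = 27725·4196027 − 971262·119777
1 = −971262·4315804 + 998987·4196027
1 = 998987·17143439 − 3968223·4315804
So 4315804·(-3968223) ≡ 1 (mod 17143439), giving 4315804⁻¹ ≡ 13175216.
x ≡ 4315804⁻¹·681818 ≡ 13175216·681818 ≡ 5960444 (mod 17143439).

5960444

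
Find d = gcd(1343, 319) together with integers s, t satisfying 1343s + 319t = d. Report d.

1

Repeated division:
1343 = 4×319 + 67
319 = 4×67 + 51
67 = 1×51 + 16
51 = 3×16 + 3
16 = 5×3 + 1
3 = 3×1 + 0
gcd(1343, 319) = 1.
Express as a combination:
1 = 16 − 5·3
1 = −5·51 + 16·16
1 = 16·67 − 21·51
1 = −21·319 + 100·67
1 = 100·1343 − 421·319
So 1 = (100)·1343 + (-421)·319.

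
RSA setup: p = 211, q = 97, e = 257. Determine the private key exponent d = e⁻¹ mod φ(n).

φ(n) = (p−1)(q−1) = 210·96 = 20160.
Need d with 257·d ≡ 1 (mod 20160). Apply the extended Euclidean algorithm:
20160 = 78·257 + 114
257 = 2·114 + 29
114 = 3·29 + 27
29 = 1·27 + 2
27 = 13·2 + 1
2 = 2·1 + 0
Back-substitute:
1 = 27 − 13·2
1 = −13·29 + 14·27
1 = 14·114 − 55·29
1 = −55·257 + 124·114
1 = 124·20160 − 9727·257
So 257·(-9727) ≡ 1 (mod 20160), hence d ≡ -9727 ≡ 10433 (mod 20160).

10433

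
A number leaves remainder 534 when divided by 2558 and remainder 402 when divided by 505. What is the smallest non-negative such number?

Write x = 534 + 2558·k. Then 2558·k ≡ 402 − 534 ≡ 373 (mod 505).
Need 2558⁻¹ mod 505. Extended Euclid on (505, 33):
505 = 15×33 + 10
33 = 3×10 + 3
10 = 3×3 + 1
3 = 3×1 + 0
Back-substitute:
1 = 10 − 3·3
1 = −3·33 + 10·10
1 = 10·505 − 153·33
2558⁻¹ ≡ 352 (mod 505), so k ≡ 352·373 ≡ 501 (mod 505).
x = 534 + 2558·501 = 1282092.

1282092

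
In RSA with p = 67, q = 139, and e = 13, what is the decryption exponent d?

φ(n) = (p−1)(q−1) = 66·138 = 9108.
Need d with 13·d ≡ 1 (mod 9108). Apply the extended Euclidean algorithm:
9108 = 700×13 + 8
13 = 1×8 + 5
8 = 1×5 + 3
5 = 1×3 + 2
3 = 1×2 + 1
2 = 2×1 + 0
Back-substitute:
1 = 3 − 2
1 = −5 + 2·3
1 = 2·8 − 3·5
1 = −3·13 + 5·8
1 = 5·9108 − 3503·13
So 13·(-3503) ≡ 1 (mod 9108), hence d ≡ -3503 ≡ 5605 (mod 9108).

5605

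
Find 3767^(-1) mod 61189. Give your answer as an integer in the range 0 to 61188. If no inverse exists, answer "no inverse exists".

11744

Apply the Euclidean algorithm to 61189 and 3767:
61189 = 16·3767 + 917
3767 = 4·917 + 99
917 = 9·99 + 26
99 = 3·26 + 21
26 = 1·21 + 5
21 = 4·5 + 1
5 = 5·1 + 0
Since gcd(3767, 61189) = 1, back-substitute to write 1 as a combination:
1 = 21 − 4·5
1 = −4·26 + 5·21
1 = 5·99 − 19·26
1 = −19·917 + 176·99
1 = 176·3767 − 723·917
1 = −723·61189 + 11744·3767
So 3767·11744 ≡ 1 (mod 61189).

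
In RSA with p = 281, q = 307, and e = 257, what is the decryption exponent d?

φ(n) = (p−1)(q−1) = 280·306 = 85680.
Need d with 257·d ≡ 1 (mod 85680). Apply the extended Euclidean algorithm:
85680 = 333*257 + 99
257 = 2*99 + 59
99 = 1*59 + 40
59 = 1*40 + 19
40 = 2*19 + 2
19 = 9*2 + 1
2 = 2*1 + 0
Back-substitute:
1 = 19 − 9·2
1 = −9·40 + 19·19
1 = 19·59 − 28·40
1 = −28·99 + 47·59
1 = 47·257 − 122·99
1 = −122·85680 + 40673·257
So 257·40673 ≡ 1 (mod 85680), hence d = 40673.

40673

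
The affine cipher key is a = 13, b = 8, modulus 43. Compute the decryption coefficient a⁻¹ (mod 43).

Apply the Euclidean algorithm to 43 and 13:
43 = 3×13 + 4
13 = 3×4 + 1
4 = 4×1 + 0
The gcd is 1. Working backward:
1 = 13 − 3·4
1 = −3·43 + 10·13
So 13·10 ≡ 1 (mod 43).

10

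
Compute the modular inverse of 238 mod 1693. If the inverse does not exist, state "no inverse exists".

Apply the Euclidean algorithm to 1693 and 238:
1693 = 7·238 + 27
238 = 8·27 + 22
27 = 1·22 + 5
22 = 4·5 + 2
5 = 2·2 + 1
2 = 2·1 + 0
Since gcd(238, 1693) = 1, back-substitute to write 1 as a combination:
1 = 5 − 2·2
1 = −2·22 + 9·5
1 = 9·27 − 11·22
1 = −11·238 + 97·27
1 = 97·1693 − 690·238
Thus 238·(-690) ≡ 1 (mod 1693); reducing, -690 mod 1693 = 1003.

1003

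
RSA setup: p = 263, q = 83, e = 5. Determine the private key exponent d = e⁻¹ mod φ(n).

4297

φ(n) = (p−1)(q−1) = 262·82 = 21484.
Need d with 5·d ≡ 1 (mod 21484). Apply the extended Euclidean algorithm:
21484 = 4296*5 + 4
5 = 1*4 + 1
4 = 4*1 + 0
Back-substitute:
1 = 5 − 4
1 = −21484 + 4297·5
So 5·4297 ≡ 1 (mod 21484), hence d = 4297.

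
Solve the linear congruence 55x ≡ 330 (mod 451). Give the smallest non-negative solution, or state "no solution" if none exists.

First find gcd(55, 451):
451 = 8×55 + 11
55 = 5×11 + 0
gcd = 11 and 11 | 330, so solutions exist. Divide through by 11: 5x ≡ 30 (mod 41).
Now find 5⁻¹ mod 41:
41 = 8×5 + 1
5 = 5×1 + 0
Back-substitute:
1 = 41 − 8·5
So 5·(-8) ≡ 1 (mod 41), i.e. 5⁻¹ ≡ 33.
Then x ≡ 33·30 ≡ 6 (mod 41); the smallest non-negative solution is x = 6.

6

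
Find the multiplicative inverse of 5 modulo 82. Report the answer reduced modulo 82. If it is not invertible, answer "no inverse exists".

Run Euclid on (82, 5):
82 = 16×5 + 2
5 = 2×2 + 1
2 = 2×1 + 0
gcd = 1, so the inverse exists. Back-substitute:
1 = 5 − 2·2
1 = −2·82 + 33·5
So 5·33 ≡ 1 (mod 82).

33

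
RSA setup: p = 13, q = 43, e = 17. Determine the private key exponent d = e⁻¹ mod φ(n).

φ(n) = (p−1)(q−1) = 12·42 = 504.
Need d with 17·d ≡ 1 (mod 504). Apply the extended Euclidean algorithm:
504 = 29*17 + 11
17 = 1*11 + 6
11 = 1*6 + 5
6 = 1*5 + 1
5 = 5*1 + 0
Back-substitute:
1 = 6 − 5
1 = −11 + 2·6
1 = 2·17 − 3·11
1 = −3·504 + 89·17
So 17·89 ≡ 1 (mod 504), hence d = 89.

89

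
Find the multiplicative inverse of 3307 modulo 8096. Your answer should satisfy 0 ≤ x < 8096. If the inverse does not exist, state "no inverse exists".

Apply the Euclidean algorithm to 8096 and 3307:
8096 = 2×3307 + 1482
3307 = 2×1482 + 343
1482 = 4×343 + 110
343 = 3×110 + 13
110 = 8×13 + 6
13 = 2×6 + 1
6 = 6×1 + 0
gcd = 1, so the inverse exists. Back-substitute:
1 = 13 − 2·6
1 = −2·110 + 17·13
1 = 17·343 − 53·110
1 = −53·1482 + 229·343
1 = 229·3307 − 511·1482
1 = −511·8096 + 1251·3307
So 3307·1251 ≡ 1 (mod 8096).

1251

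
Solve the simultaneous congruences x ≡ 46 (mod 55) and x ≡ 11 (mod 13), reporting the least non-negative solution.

Write x = 46 + 55·k. Then 55·k ≡ 11 − 46 ≡ 4 (mod 13).
Need 55⁻¹ mod 13. Extended Euclid on (13, 3):
13 = 4·3 + 1
3 = 3·1 + 0
Back-substitute:
1 = 13 − 4·3
55⁻¹ ≡ 9 (mod 13), so k ≡ 9·4 ≡ 10 (mod 13).
x = 46 + 55·10 = 596.

596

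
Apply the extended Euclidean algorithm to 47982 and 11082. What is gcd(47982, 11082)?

Apply Euclid's algorithm to 47982 and 11082:
47982 = 4·11082 + 3654
11082 = 3·3654 + 120
3654 = 30·120 + 54
120 = 2·54 + 12
54 = 4·12 + 6
12 = 2·6 + 0
gcd(47982, 11082) = 6.
Express as a combination:
6 = 54 − 4·12
6 = −4·120 + 9·54
6 = 9·3654 − 274·120
6 = −274·11082 + 831·3654
6 = 831·47982 − 3598·11082
So 6 = (831)·47982 + (-3598)·11082.

6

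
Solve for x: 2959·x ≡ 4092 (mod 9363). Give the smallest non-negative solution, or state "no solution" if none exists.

5292

First find gcd(2959, 9363):
9363 = 3·2959 + 486
2959 = 6·486 + 43
486 = 11·43 + 13
43 = 3·13 + 4
13 = 3·4 + 1
4 = 4·1 + 0
gcd = 1, so a unique solution mod 9363 exists.
Back-substitute for the Bézout coefficients:
1 = 13 − 3·4
1 = −3·43 + 10·13
1 = 10·486 − 113·43
1 = −113·2959 + 688·486
1 = 688·9363 − 2177·2959
So 2959·(-2177) ≡ 1 (mod 9363), giving 2959⁻¹ ≡ 7186.
x ≡ 2959⁻¹·4092 ≡ 7186·4092 ≡ 5292 (mod 9363).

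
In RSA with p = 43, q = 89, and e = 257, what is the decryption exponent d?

1697

φ(n) = (p−1)(q−1) = 42·88 = 3696.
Need d with 257·d ≡ 1 (mod 3696). Apply the extended Euclidean algorithm:
3696 = 14·257 + 98
257 = 2·98 + 61
98 = 1·61 + 37
61 = 1·37 + 24
37 = 1·24 + 13
24 = 1·13 + 11
13 = 1·11 + 2
11 = 5·2 + 1
2 = 2·1 + 0
Back-substitute:
1 = 11 − 5·2
1 = −5·13 + 6·11
1 = 6·24 − 11·13
1 = −11·37 + 17·24
1 = 17·61 − 28·37
1 = −28·98 + 45·61
1 = 45·257 − 118·98
1 = −118·3696 + 1697·257
So 257·1697 ≡ 1 (mod 3696), hence d = 1697.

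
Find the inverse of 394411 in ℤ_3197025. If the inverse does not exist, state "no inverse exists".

Run Euclid on (3197025, 394411):
3197025 = 8*394411 + 41737
394411 = 9*41737 + 18778
41737 = 2*18778 + 4181
18778 = 4*4181 + 2054
4181 = 2*2054 + 73
2054 = 28*73 + 10
73 = 7*10 + 3
10 = 3*3 + 1
3 = 3*1 + 0
The gcd is 1. Working backward:
1 = 10 − 3·3
1 = −3·73 + 22·10
1 = 22·2054 − 619·73
1 = −619·4181 + 1260·2054
1 = 1260·18778 − 5659·4181
1 = −5659·41737 + 12578·18778
1 = 12578·394411 − 118861·41737
1 = −118861·3197025 + 963466·394411
So 394411·963466 ≡ 1 (mod 3197025).

963466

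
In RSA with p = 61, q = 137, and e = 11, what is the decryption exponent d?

4451

φ(n) = (p−1)(q−1) = 60·136 = 8160.
Need d with 11·d ≡ 1 (mod 8160). Apply the extended Euclidean algorithm:
8160 = 741×11 + 9
11 = 1×9 + 2
9 = 4×2 + 1
2 = 2×1 + 0
Back-substitute:
1 = 9 − 4·2
1 = −4·11 + 5·9
1 = 5·8160 − 3709·11
So 11·(-3709) ≡ 1 (mod 8160), hence d ≡ -3709 ≡ 4451 (mod 8160).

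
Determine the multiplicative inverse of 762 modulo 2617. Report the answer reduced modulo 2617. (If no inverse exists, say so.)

gcd(2617, 762) by repeated division:
2617 = 3×762 + 331
762 = 2×331 + 100
331 = 3×100 + 31
100 = 3×31 + 7
31 = 4×7 + 3
7 = 2×3 + 1
3 = 3×1 + 0
gcd = 1, so the inverse exists. Back-substitute:
1 = 7 − 2·3
1 = −2·31 + 9·7
1 = 9·100 − 29·31
1 = −29·331 + 96·100
1 = 96·762 − 221·331
1 = −221·2617 + 759·762
So 762·759 ≡ 1 (mod 2617).

759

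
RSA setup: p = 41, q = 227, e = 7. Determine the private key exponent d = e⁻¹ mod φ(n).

φ(n) = (p−1)(q−1) = 40·226 = 9040.
Need d with 7·d ≡ 1 (mod 9040). Apply the extended Euclidean algorithm:
9040 = 1291×7 + 3
7 = 2×3 + 1
3 = 3×1 + 0
Back-substitute:
1 = 7 − 2·3
1 = −2·9040 + 2583·7
So 7·2583 ≡ 1 (mod 9040), hence d = 2583.

2583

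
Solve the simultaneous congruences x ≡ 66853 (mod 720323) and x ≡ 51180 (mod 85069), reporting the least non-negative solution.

Write x = 66853 + 720323·k. Then 720323·k ≡ 51180 − 66853 ≡ 69396 (mod 85069).
Need 720323⁻¹ mod 85069. Extended Euclid on (85069, 39771):
85069 = 2×39771 + 5527
39771 = 7×5527 + 1082
5527 = 5×1082 + 117
1082 = 9×117 + 29
117 = 4×29 + 1
29 = 29×1 + 0
Back-substitute:
1 = 117 − 4·29
1 = −4·1082 + 37·117
1 = 37·5527 − 189·1082
1 = −189·39771 + 1360·5527
1 = 1360·85069 − 2909·39771
720323⁻¹ ≡ 82160 (mod 85069), so k ≡ 82160·69396 ≡ 80842 (mod 85069).
x = 66853 + 720323·80842 = 58232418819.

58232418819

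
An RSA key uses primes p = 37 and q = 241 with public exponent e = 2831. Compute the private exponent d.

5231

φ(n) = (p−1)(q−1) = 36·240 = 8640.
Need d with 2831·d ≡ 1 (mod 8640). Apply the extended Euclidean algorithm:
8640 = 3·2831 + 147
2831 = 19·147 + 38
147 = 3·38 + 33
38 = 1·33 + 5
33 = 6·5 + 3
5 = 1·3 + 2
3 = 1·2 + 1
2 = 2·1 + 0
Back-substitute:
1 = 3 − 2
1 = −5 + 2·3
1 = 2·33 − 13·5
1 = −13·38 + 15·33
1 = 15·147 − 58·38
1 = −58·2831 + 1117·147
1 = 1117·8640 − 3409·2831
So 2831·(-3409) ≡ 1 (mod 8640), hence d ≡ -3409 ≡ 5231 (mod 8640).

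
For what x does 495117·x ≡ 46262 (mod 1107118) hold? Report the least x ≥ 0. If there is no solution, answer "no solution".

482746

First find gcd(495117, 1107118):
1107118 = 2×495117 + 116884
495117 = 4×116884 + 27581
116884 = 4×27581 + 6560
27581 = 4×6560 + 1341
6560 = 4×1341 + 1196
1341 = 1×1196 + 145
1196 = 8×145 + 36
145 = 4×36 + 1
36 = 36×1 + 0
gcd = 1, so a unique solution mod 1107118 exists.
Back-substitute for the Bézout coefficients:
1 = 145 − 4·36
1 = −4·1196 + 33·145
1 = 33·1341 − 37·1196
1 = −37·6560 + 181·1341
1 = 181·27581 − 761·6560
1 = −761·116884 + 3225·27581
1 = 3225·495117 − 13661·116884
1 = −13661·1107118 + 30547·495117
So 495117·(30547) ≡ 1 (mod 1107118), giving 495117⁻¹ ≡ 30547.
x ≡ 495117⁻¹·46262 ≡ 30547·46262 ≡ 482746 (mod 1107118).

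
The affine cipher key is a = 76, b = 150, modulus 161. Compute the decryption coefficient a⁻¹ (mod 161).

125

Run Euclid on (161, 76):
161 = 2*76 + 9
76 = 8*9 + 4
9 = 2*4 + 1
4 = 4*1 + 0
Since gcd(76, 161) = 1, back-substitute to write 1 as a combination:
1 = 9 − 2·4
1 = −2·76 + 17·9
1 = 17·161 − 36·76
Thus 76·(-36) ≡ 1 (mod 161); reducing, -36 mod 161 = 125.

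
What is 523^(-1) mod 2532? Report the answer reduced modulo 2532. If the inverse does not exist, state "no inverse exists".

2227

Run Euclid on (2532, 523):
2532 = 4*523 + 440
523 = 1*440 + 83
440 = 5*83 + 25
83 = 3*25 + 8
25 = 3*8 + 1
8 = 8*1 + 0
Since gcd(523, 2532) = 1, back-substitute to write 1 as a combination:
1 = 25 − 3·8
1 = −3·83 + 10·25
1 = 10·440 − 53·83
1 = −53·523 + 63·440
1 = 63·2532 − 305·523
Thus 523·(-305) ≡ 1 (mod 2532); reducing, -305 mod 2532 = 2227.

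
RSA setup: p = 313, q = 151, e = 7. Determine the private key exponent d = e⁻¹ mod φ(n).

26743

φ(n) = (p−1)(q−1) = 312·150 = 46800.
Need d with 7·d ≡ 1 (mod 46800). Apply the extended Euclidean algorithm:
46800 = 6685·7 + 5
7 = 1·5 + 2
5 = 2·2 + 1
2 = 2·1 + 0
Back-substitute:
1 = 5 − 2·2
1 = −2·7 + 3·5
1 = 3·46800 − 20057·7
So 7·(-20057) ≡ 1 (mod 46800), hence d ≡ -20057 ≡ 26743 (mod 46800).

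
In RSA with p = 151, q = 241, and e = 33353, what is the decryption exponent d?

φ(n) = (p−1)(q−1) = 150·240 = 36000.
Need d with 33353·d ≡ 1 (mod 36000). Apply the extended Euclidean algorithm:
36000 = 1×33353 + 2647
33353 = 12×2647 + 1589
2647 = 1×1589 + 1058
1589 = 1×1058 + 531
1058 = 1×531 + 527
531 = 1×527 + 4
527 = 131×4 + 3
4 = 1×3 + 1
3 = 3×1 + 0
Back-substitute:
1 = 4 − 3
1 = −527 + 132·4
1 = 132·531 − 133·527
1 = −133·1058 + 265·531
1 = 265·1589 − 398·1058
1 = −398·2647 + 663·1589
1 = 663·33353 − 8354·2647
1 = −8354·36000 + 9017·33353
So 33353·9017 ≡ 1 (mod 36000), hence d = 9017.

9017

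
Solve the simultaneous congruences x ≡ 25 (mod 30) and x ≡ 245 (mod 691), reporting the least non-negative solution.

Write x = 25 + 30·k. Then 30·k ≡ 245 − 25 ≡ 220 (mod 691).
Need 30⁻¹ mod 691. Extended Euclid on (691, 30):
691 = 23*30 + 1
30 = 30*1 + 0
Back-substitute:
1 = 691 − 23·30
30⁻¹ ≡ 668 (mod 691), so k ≡ 668·220 ≡ 468 (mod 691).
x = 25 + 30·468 = 14065.

14065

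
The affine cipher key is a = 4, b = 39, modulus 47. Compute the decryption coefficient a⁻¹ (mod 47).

Run Euclid on (47, 4):
47 = 11*4 + 3
4 = 1*3 + 1
3 = 3*1 + 0
Since gcd(4, 47) = 1, back-substitute to write 1 as a combination:
1 = 4 − 3
1 = −47 + 12·4
So 4·12 ≡ 1 (mod 47).

12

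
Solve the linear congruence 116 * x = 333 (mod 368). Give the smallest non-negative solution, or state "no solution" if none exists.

gcd(116, 368):
368 = 3*116 + 20
116 = 5*20 + 16
20 = 1*16 + 4
16 = 4*4 + 0
gcd = 4, but 4 ∤ 333, so the congruence has no solution.

no solution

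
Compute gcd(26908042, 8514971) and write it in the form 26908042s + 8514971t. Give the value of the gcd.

1

Apply Euclid's algorithm to 26908042 and 8514971:
26908042 = 3*8514971 + 1363129
8514971 = 6*1363129 + 336197
1363129 = 4*336197 + 18341
336197 = 18*18341 + 6059
18341 = 3*6059 + 164
6059 = 36*164 + 155
164 = 1*155 + 9
155 = 17*9 + 2
9 = 4*2 + 1
2 = 2*1 + 0
gcd(26908042, 8514971) = 1.
Working backward:
1 = 9 − 4·2
1 = −4·155 + 69·9
1 = 69·164 − 73·155
1 = −73·6059 + 2697·164
1 = 2697·18341 − 8164·6059
1 = −8164·336197 + 149649·18341
1 = 149649·1363129 − 606760·336197
1 = −606760·8514971 + 3790209·1363129
1 = 3790209·26908042 − 11977387·8514971
So 1 = (3790209)·26908042 + (-11977387)·8514971.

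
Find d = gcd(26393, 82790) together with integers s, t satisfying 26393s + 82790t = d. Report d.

1

Euclidean algorithm:
82790 = 3×26393 + 3611
26393 = 7×3611 + 1116
3611 = 3×1116 + 263
1116 = 4×263 + 64
263 = 4×64 + 7
64 = 9×7 + 1
7 = 7×1 + 0
gcd(26393, 82790) = 1.
Back-substituting:
1 = 64 − 9·7
1 = −9·263 + 37·64
1 = 37·1116 − 157·263
1 = −157·3611 + 508·1116
1 = 508·26393 − 3713·3611
1 = −3713·82790 + 11647·26393
So 1 = (-3713)·82790 + (11647)·26393.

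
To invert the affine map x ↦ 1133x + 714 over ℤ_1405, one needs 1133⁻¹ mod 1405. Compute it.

687

Run Euclid on (1405, 1133):
1405 = 1×1133 + 272
1133 = 4×272 + 45
272 = 6×45 + 2
45 = 22×2 + 1
2 = 2×1 + 0
The gcd is 1. Working backward:
1 = 45 − 22·2
1 = −22·272 + 133·45
1 = 133·1133 − 554·272
1 = −554·1405 + 687·1133
So 1133·687 ≡ 1 (mod 1405).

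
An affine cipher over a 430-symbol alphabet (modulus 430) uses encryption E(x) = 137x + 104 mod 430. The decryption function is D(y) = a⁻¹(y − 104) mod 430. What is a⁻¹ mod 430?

113

Run Euclid on (430, 137):
430 = 3×137 + 19
137 = 7×19 + 4
19 = 4×4 + 3
4 = 1×3 + 1
3 = 3×1 + 0
Since gcd(137, 430) = 1, back-substitute to write 1 as a combination:
1 = 4 − 3
1 = −19 + 5·4
1 = 5·137 − 36·19
1 = −36·430 + 113·137
So 137·113 ≡ 1 (mod 430).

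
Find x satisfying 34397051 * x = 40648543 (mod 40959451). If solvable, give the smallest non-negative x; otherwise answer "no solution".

2324922

First find gcd(34397051, 40959451):
40959451 = 1·34397051 + 6562400
34397051 = 5·6562400 + 1585051
6562400 = 4·1585051 + 222196
1585051 = 7·222196 + 29679
222196 = 7·29679 + 14443
29679 = 2·14443 + 793
14443 = 18·793 + 169
793 = 4·169 + 117
169 = 1·117 + 52
117 = 2·52 + 13
52 = 4·13 + 0
gcd = 13 and 13 | 40648543, so solutions exist. Divide through by 13: 2645927x ≡ 3126811 (mod 3150727).
Now find 2645927⁻¹ mod 3150727:
3150727 = 1×2645927 + 504800
2645927 = 5×504800 + 121927
504800 = 4×121927 + 17092
121927 = 7×17092 + 2283
17092 = 7×2283 + 1111
2283 = 2×1111 + 61
1111 = 18×61 + 13
61 = 4×13 + 9
13 = 1×9 + 4
9 = 2×4 + 1
4 = 4×1 + 0
Back-substitute:
1 = 9 − 2·4
1 = −2·13 + 3·9
1 = 3·61 − 14·13
1 = −14·1111 + 255·61
1 = 255·2283 − 524·1111
1 = −524·17092 + 3923·2283
1 = 3923·121927 − 27985·17092
1 = −27985·504800 + 115863·121927
1 = 115863·2645927 − 607300·504800
1 = −607300·3150727 + 723163·2645927
So 2645927⁻¹ ≡ 723163 (mod 3150727).
Then x ≡ 723163·3126811 ≡ 2324922 (mod 3150727); the smallest non-negative solution is x = 2324922.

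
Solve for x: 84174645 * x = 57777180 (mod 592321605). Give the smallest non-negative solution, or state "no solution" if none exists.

First find gcd(84174645, 592321605):
592321605 = 7×84174645 + 3099090
84174645 = 27×3099090 + 499215
3099090 = 6×499215 + 103800
499215 = 4×103800 + 84015
103800 = 1×84015 + 19785
84015 = 4×19785 + 4875
19785 = 4×4875 + 285
4875 = 17×285 + 30
285 = 9×30 + 15
30 = 2×15 + 0
gcd = 15 and 15 | 57777180, so solutions exist. Divide through by 15: 5611643x ≡ 3851812 (mod 39488107).
Now find 5611643⁻¹ mod 39488107:
39488107 = 7·5611643 + 206606
5611643 = 27·206606 + 33281
206606 = 6·33281 + 6920
33281 = 4·6920 + 5601
6920 = 1·5601 + 1319
5601 = 4·1319 + 325
1319 = 4·325 + 19
325 = 17·19 + 2
19 = 9·2 + 1
2 = 2·1 + 0
Back-substitute:
1 = 19 − 9·2
1 = −9·325 + 154·19
1 = 154·1319 − 625·325
1 = −625·5601 + 2654·1319
1 = 2654·6920 − 3279·5601
1 = −3279·33281 + 15770·6920
1 = 15770·206606 − 97899·33281
1 = −97899·5611643 + 2659043·206606
1 = 2659043·39488107 − 18711200·5611643
So 5611643·(-18711200) ≡ 1 (mod 39488107), i.e. 5611643⁻¹ ≡ 20776907.
Then x ≡ 20776907·3851812 ≡ 9701506 (mod 39488107); the smallest non-negative solution is x = 9701506.

9701506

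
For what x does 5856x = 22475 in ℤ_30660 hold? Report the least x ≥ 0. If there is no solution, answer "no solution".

gcd(5856, 30660):
30660 = 5·5856 + 1380
5856 = 4·1380 + 336
1380 = 4·336 + 36
336 = 9·36 + 12
36 = 3·12 + 0
gcd = 12, but 12 ∤ 22475, so the congruence has no solution.

no solution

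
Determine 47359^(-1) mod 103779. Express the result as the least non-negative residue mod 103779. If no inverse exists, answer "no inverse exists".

no inverse exists

Euclidean algorithm on 103779, 47359:
103779 = 2·47359 + 9061
47359 = 5·9061 + 2054
9061 = 4·2054 + 845
2054 = 2·845 + 364
845 = 2·364 + 117
364 = 3·117 + 13
117 = 9·13 + 0
The gcd is 13, not 1, hence no inverse exists.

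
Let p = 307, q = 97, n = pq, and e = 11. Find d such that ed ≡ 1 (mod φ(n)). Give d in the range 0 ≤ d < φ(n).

φ(n) = (p−1)(q−1) = 306·96 = 29376.
Need d with 11·d ≡ 1 (mod 29376). Apply the extended Euclidean algorithm:
29376 = 2670·11 + 6
11 = 1·6 + 5
6 = 1·5 + 1
5 = 5·1 + 0
Back-substitute:
1 = 6 − 5
1 = −11 + 2·6
1 = 2·29376 − 5341·11
So 11·(-5341) ≡ 1 (mod 29376), hence d ≡ -5341 ≡ 24035 (mod 29376).

24035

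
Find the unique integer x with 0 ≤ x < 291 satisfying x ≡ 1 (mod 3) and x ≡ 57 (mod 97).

154

Write x = 1 + 3·k. Then 3·k ≡ 57 − 1 ≡ 56 (mod 97).
Need 3⁻¹ mod 97. Extended Euclid on (97, 3):
97 = 32·3 + 1
3 = 3·1 + 0
Back-substitute:
1 = 97 − 32·3
3⁻¹ ≡ 65 (mod 97), so k ≡ 65·56 ≡ 51 (mod 97).
x = 1 + 3·51 = 154.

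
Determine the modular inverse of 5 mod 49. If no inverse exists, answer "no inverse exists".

Run Euclid on (49, 5):
49 = 9*5 + 4
5 = 1*4 + 1
4 = 4*1 + 0
gcd = 1, so the inverse exists. Back-substitute:
1 = 5 − 4
1 = −49 + 10·5
So 5·10 ≡ 1 (mod 49).

10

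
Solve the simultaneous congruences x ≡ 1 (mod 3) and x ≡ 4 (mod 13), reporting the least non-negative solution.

4

Write x = 1 + 3·k. Then 3·k ≡ 4 − 1 ≡ 3 (mod 13).
Need 3⁻¹ mod 13. Extended Euclid on (13, 3):
13 = 4*3 + 1
3 = 3*1 + 0
Back-substitute:
1 = 13 − 4·3
3⁻¹ ≡ 9 (mod 13), so k ≡ 9·3 ≡ 1 (mod 13).
x = 1 + 3·1 = 4.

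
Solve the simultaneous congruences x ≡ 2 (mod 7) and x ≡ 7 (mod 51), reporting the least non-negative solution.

58

Write x = 2 + 7·k. Then 7·k ≡ 7 − 2 ≡ 5 (mod 51).
Need 7⁻¹ mod 51. Extended Euclid on (51, 7):
51 = 7*7 + 2
7 = 3*2 + 1
2 = 2*1 + 0
Back-substitute:
1 = 7 − 3·2
1 = −3·51 + 22·7
7⁻¹ ≡ 22 (mod 51), so k ≡ 22·5 ≡ 8 (mod 51).
x = 2 + 7·8 = 58.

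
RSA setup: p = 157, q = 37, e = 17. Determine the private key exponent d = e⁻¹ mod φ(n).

φ(n) = (p−1)(q−1) = 156·36 = 5616.
Need d with 17·d ≡ 1 (mod 5616). Apply the extended Euclidean algorithm:
5616 = 330*17 + 6
17 = 2*6 + 5
6 = 1*5 + 1
5 = 5*1 + 0
Back-substitute:
1 = 6 − 5
1 = −17 + 3·6
1 = 3·5616 − 991·17
So 17·(-991) ≡ 1 (mod 5616), hence d ≡ -991 ≡ 4625 (mod 5616).

4625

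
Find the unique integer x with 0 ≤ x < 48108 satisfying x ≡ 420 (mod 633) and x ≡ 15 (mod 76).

Write x = 420 + 633·k. Then 633·k ≡ 15 − 420 ≡ 51 (mod 76).
Need 633⁻¹ mod 76. Extended Euclid on (76, 25):
76 = 3*25 + 1
25 = 25*1 + 0
Back-substitute:
1 = 76 − 3·25
633⁻¹ ≡ 73 (mod 76), so k ≡ 73·51 ≡ 75 (mod 76).
x = 420 + 633·75 = 47895.

47895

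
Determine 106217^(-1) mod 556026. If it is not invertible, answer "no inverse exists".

Extended Euclidean algorithm:
556026 = 5×106217 + 24941
106217 = 4×24941 + 6453
24941 = 3×6453 + 5582
6453 = 1×5582 + 871
5582 = 6×871 + 356
871 = 2×356 + 159
356 = 2×159 + 38
159 = 4×38 + 7
38 = 5×7 + 3
7 = 2×3 + 1
3 = 3×1 + 0
The gcd is 1. Working backward:
1 = 7 − 2·3
1 = −2·38 + 11·7
1 = 11·159 − 46·38
1 = −46·356 + 103·159
1 = 103·871 − 252·356
1 = −252·5582 + 1615·871
1 = 1615·6453 − 1867·5582
1 = −1867·24941 + 7216·6453
1 = 7216·106217 − 30731·24941
1 = −30731·556026 + 160871·106217
So 106217·160871 ≡ 1 (mod 556026).

160871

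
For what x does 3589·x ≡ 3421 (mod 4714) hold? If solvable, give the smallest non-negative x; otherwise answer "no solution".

First find gcd(3589, 4714):
4714 = 1×3589 + 1125
3589 = 3×1125 + 214
1125 = 5×214 + 55
214 = 3×55 + 49
55 = 1×49 + 6
49 = 8×6 + 1
6 = 6×1 + 0
gcd = 1, so a unique solution mod 4714 exists.
Back-substitute for the Bézout coefficients:
1 = 49 − 8·6
1 = −8·55 + 9·49
1 = 9·214 − 35·55
1 = −35·1125 + 184·214
1 = 184·3589 − 587·1125
1 = −587·4714 + 771·3589
So 3589·(771) ≡ 1 (mod 4714), giving 3589⁻¹ ≡ 771.
x ≡ 3589⁻¹·3421 ≡ 771·3421 ≡ 2465 (mod 4714).

2465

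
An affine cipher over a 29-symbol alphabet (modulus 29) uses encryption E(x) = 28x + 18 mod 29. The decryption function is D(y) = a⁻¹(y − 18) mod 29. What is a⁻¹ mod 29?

28

Run Euclid on (29, 28):
29 = 1·28 + 1
28 = 28·1 + 0
The gcd is 1. Working backward:
1 = 29 − 28
Hence 28⁻¹ ≡ -1 ≡ 28 (mod 29).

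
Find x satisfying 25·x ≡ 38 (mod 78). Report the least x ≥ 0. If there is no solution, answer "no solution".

14

First find gcd(25, 78):
78 = 3×25 + 3
25 = 8×3 + 1
3 = 3×1 + 0
gcd = 1, so a unique solution mod 78 exists.
Back-substitute for the Bézout coefficients:
1 = 25 − 8·3
1 = −8·78 + 25·25
So 25·(25) ≡ 1 (mod 78), giving 25⁻¹ ≡ 25.
x ≡ 25⁻¹·38 ≡ 25·38 ≡ 14 (mod 78).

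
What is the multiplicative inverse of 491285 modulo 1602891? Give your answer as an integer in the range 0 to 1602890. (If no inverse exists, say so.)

718106

Apply the Euclidean algorithm to 1602891 and 491285:
1602891 = 3·491285 + 129036
491285 = 3·129036 + 104177
129036 = 1·104177 + 24859
104177 = 4·24859 + 4741
24859 = 5·4741 + 1154
4741 = 4·1154 + 125
1154 = 9·125 + 29
125 = 4·29 + 9
29 = 3·9 + 2
9 = 4·2 + 1
2 = 2·1 + 0
Since gcd(491285, 1602891) = 1, back-substitute to write 1 as a combination:
1 = 9 − 4·2
1 = −4·29 + 13·9
1 = 13·125 − 56·29
1 = −56·1154 + 517·125
1 = 517·4741 − 2124·1154
1 = −2124·24859 + 11137·4741
1 = 11137·104177 − 46672·24859
1 = −46672·129036 + 57809·104177
1 = 57809·491285 − 220099·129036
1 = −220099·1602891 + 718106·491285
So 491285·718106 ≡ 1 (mod 1602891).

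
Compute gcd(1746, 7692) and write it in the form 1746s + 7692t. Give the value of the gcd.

6

Apply Euclid's algorithm to 7692 and 1746:
7692 = 4×1746 + 708
1746 = 2×708 + 330
708 = 2×330 + 48
330 = 6×48 + 42
48 = 1×42 + 6
42 = 7×6 + 0
gcd(1746, 7692) = 6.
Working backward:
6 = 48 − 42
6 = −330 + 7·48
6 = 7·708 − 15·330
6 = −15·1746 + 37·708
6 = 37·7692 − 163·1746
So 6 = (37)·7692 + (-163)·1746.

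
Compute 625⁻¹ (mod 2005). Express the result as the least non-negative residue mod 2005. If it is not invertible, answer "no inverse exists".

Compute gcd(625, 2005):
2005 = 3·625 + 130
625 = 4·130 + 105
130 = 1·105 + 25
105 = 4·25 + 5
25 = 5·5 + 0
The gcd is 5, not 1, hence no inverse exists.

no inverse exists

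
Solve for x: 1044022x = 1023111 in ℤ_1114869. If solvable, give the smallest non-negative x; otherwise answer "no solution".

gcd(1044022, 1114869):
1114869 = 1×1044022 + 70847
1044022 = 14×70847 + 52164
70847 = 1×52164 + 18683
52164 = 2×18683 + 14798
18683 = 1×14798 + 3885
14798 = 3×3885 + 3143
3885 = 1×3143 + 742
3143 = 4×742 + 175
742 = 4×175 + 42
175 = 4×42 + 7
42 = 6×7 + 0
gcd = 7, but 7 ∤ 1023111, so the congruence has no solution.

no solution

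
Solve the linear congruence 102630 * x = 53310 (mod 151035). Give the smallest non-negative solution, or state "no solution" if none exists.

First find gcd(102630, 151035):
151035 = 1·102630 + 48405
102630 = 2·48405 + 5820
48405 = 8·5820 + 1845
5820 = 3·1845 + 285
1845 = 6·285 + 135
285 = 2·135 + 15
135 = 9·15 + 0
gcd = 15 and 15 | 53310, so solutions exist. Divide through by 15: 6842x ≡ 3554 (mod 10069).
Now find 6842⁻¹ mod 10069:
10069 = 1×6842 + 3227
6842 = 2×3227 + 388
3227 = 8×388 + 123
388 = 3×123 + 19
123 = 6×19 + 9
19 = 2×9 + 1
9 = 9×1 + 0
Back-substitute:
1 = 19 − 2·9
1 = −2·123 + 13·19
1 = 13·388 − 41·123
1 = −41·3227 + 341·388
1 = 341·6842 − 723·3227
1 = −723·10069 + 1064·6842
So 6842⁻¹ ≡ 1064 (mod 10069).
Then x ≡ 1064·3554 ≡ 5581 (mod 10069); the smallest non-negative solution is x = 5581.

5581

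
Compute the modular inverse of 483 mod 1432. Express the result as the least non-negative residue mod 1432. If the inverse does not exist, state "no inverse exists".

1011

Apply the Euclidean algorithm to 1432 and 483:
1432 = 2×483 + 466
483 = 1×466 + 17
466 = 27×17 + 7
17 = 2×7 + 3
7 = 2×3 + 1
3 = 3×1 + 0
gcd = 1, so the inverse exists. Back-substitute:
1 = 7 − 2·3
1 = −2·17 + 5·7
1 = 5·466 − 137·17
1 = −137·483 + 142·466
1 = 142·1432 − 421·483
Hence 483⁻¹ ≡ -421 ≡ 1011 (mod 1432).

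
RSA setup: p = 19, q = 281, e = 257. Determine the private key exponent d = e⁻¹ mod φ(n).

φ(n) = (p−1)(q−1) = 18·280 = 5040.
Need d with 257·d ≡ 1 (mod 5040). Apply the extended Euclidean algorithm:
5040 = 19×257 + 157
257 = 1×157 + 100
157 = 1×100 + 57
100 = 1×57 + 43
57 = 1×43 + 14
43 = 3×14 + 1
14 = 14×1 + 0
Back-substitute:
1 = 43 − 3·14
1 = −3·57 + 4·43
1 = 4·100 − 7·57
1 = −7·157 + 11·100
1 = 11·257 − 18·157
1 = −18·5040 + 353·257
So 257·353 ≡ 1 (mod 5040), hence d = 353.

353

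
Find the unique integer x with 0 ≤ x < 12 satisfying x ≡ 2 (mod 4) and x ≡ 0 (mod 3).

Write x = 2 + 4·k. Then 4·k ≡ 0 − 2 ≡ 1 (mod 3).
Need 4⁻¹ mod 3. Extended Euclid on (3, 1):
3 = 3×1 + 0
4⁻¹ ≡ 1 (mod 3), so k ≡ 1·1 ≡ 1 (mod 3).
x = 2 + 4·1 = 6.

6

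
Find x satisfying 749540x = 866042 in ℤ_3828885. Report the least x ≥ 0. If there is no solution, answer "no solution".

gcd(749540, 3828885):
3828885 = 5*749540 + 81185
749540 = 9*81185 + 18875
81185 = 4*18875 + 5685
18875 = 3*5685 + 1820
5685 = 3*1820 + 225
1820 = 8*225 + 20
225 = 11*20 + 5
20 = 4*5 + 0
gcd = 5, but 5 ∤ 866042, so the congruence has no solution.

no solution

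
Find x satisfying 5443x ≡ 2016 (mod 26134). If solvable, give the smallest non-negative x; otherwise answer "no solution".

11106

First find gcd(5443, 26134):
26134 = 4·5443 + 4362
5443 = 1·4362 + 1081
4362 = 4·1081 + 38
1081 = 28·38 + 17
38 = 2·17 + 4
17 = 4·4 + 1
4 = 4·1 + 0
gcd = 1, so a unique solution mod 26134 exists.
Back-substitute for the Bézout coefficients:
1 = 17 − 4·4
1 = −4·38 + 9·17
1 = 9·1081 − 256·38
1 = −256·4362 + 1033·1081
1 = 1033·5443 − 1289·4362
1 = −1289·26134 + 6189·5443
So 5443·(6189) ≡ 1 (mod 26134), giving 5443⁻¹ ≡ 6189.
x ≡ 5443⁻¹·2016 ≡ 6189·2016 ≡ 11106 (mod 26134).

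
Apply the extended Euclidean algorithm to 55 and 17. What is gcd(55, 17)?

1

Repeated division:
55 = 3·17 + 4
17 = 4·4 + 1
4 = 4·1 + 0
gcd(55, 17) = 1.
Express as a combination:
1 = 17 − 4·4
1 = −4·55 + 13·17
So 1 = (-4)·55 + (13)·17.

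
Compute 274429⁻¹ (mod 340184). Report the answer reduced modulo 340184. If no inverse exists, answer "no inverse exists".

Apply the Euclidean algorithm to 340184 and 274429:
340184 = 1×274429 + 65755
274429 = 4×65755 + 11409
65755 = 5×11409 + 8710
11409 = 1×8710 + 2699
8710 = 3×2699 + 613
2699 = 4×613 + 247
613 = 2×247 + 119
247 = 2×119 + 9
119 = 13×9 + 2
9 = 4×2 + 1
2 = 2×1 + 0
Since gcd(274429, 340184) = 1, back-substitute to write 1 as a combination:
1 = 9 − 4·2
1 = −4·119 + 53·9
1 = 53·247 − 110·119
1 = −110·613 + 273·247
1 = 273·2699 − 1202·613
1 = −1202·8710 + 3879·2699
1 = 3879·11409 − 5081·8710
1 = −5081·65755 + 29284·11409
1 = 29284·274429 − 122217·65755
1 = −122217·340184 + 151501·274429
So 274429·151501 ≡ 1 (mod 340184).

151501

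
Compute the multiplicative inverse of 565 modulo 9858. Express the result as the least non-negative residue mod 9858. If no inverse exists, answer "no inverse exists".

Extended Euclidean algorithm:
9858 = 17·565 + 253
565 = 2·253 + 59
253 = 4·59 + 17
59 = 3·17 + 8
17 = 2·8 + 1
8 = 8·1 + 0
The gcd is 1. Working backward:
1 = 17 − 2·8
1 = −2·59 + 7·17
1 = 7·253 − 30·59
1 = −30·565 + 67·253
1 = 67·9858 − 1169·565
So 565·(-1169) ≡ 1 (mod 9858), and -1169 ≡ 8689 (mod 9858).

8689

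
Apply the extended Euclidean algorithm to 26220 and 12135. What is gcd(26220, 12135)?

Euclidean algorithm:
26220 = 2·12135 + 1950
12135 = 6·1950 + 435
1950 = 4·435 + 210
435 = 2·210 + 15
210 = 14·15 + 0
gcd(26220, 12135) = 15.
Working backward:
15 = 435 − 2·210
15 = −2·1950 + 9·435
15 = 9·12135 − 56·1950
15 = −56·26220 + 121·12135
So 15 = (-56)·26220 + (121)·12135.

15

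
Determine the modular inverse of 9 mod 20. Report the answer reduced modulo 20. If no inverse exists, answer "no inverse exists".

9

Apply the Euclidean algorithm to 20 and 9:
20 = 2*9 + 2
9 = 4*2 + 1
2 = 2*1 + 0
The gcd is 1. Working backward:
1 = 9 − 4·2
1 = −4·20 + 9·9
So 9·9 ≡ 1 (mod 20).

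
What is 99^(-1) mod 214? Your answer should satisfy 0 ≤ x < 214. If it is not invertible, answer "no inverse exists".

Run Euclid on (214, 99):
214 = 2×99 + 16
99 = 6×16 + 3
16 = 5×3 + 1
3 = 3×1 + 0
Since gcd(99, 214) = 1, back-substitute to write 1 as a combination:
1 = 16 − 5·3
1 = −5·99 + 31·16
1 = 31·214 − 67·99
Hence 99⁻¹ ≡ -67 ≡ 147 (mod 214).

147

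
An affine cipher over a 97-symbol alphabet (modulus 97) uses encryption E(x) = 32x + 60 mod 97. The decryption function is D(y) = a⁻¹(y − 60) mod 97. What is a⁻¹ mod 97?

Apply the Euclidean algorithm to 97 and 32:
97 = 3·32 + 1
32 = 32·1 + 0
gcd = 1, so the inverse exists. Back-substitute:
1 = 97 − 3·32
Thus 32·(-3) ≡ 1 (mod 97); reducing, -3 mod 97 = 94.

94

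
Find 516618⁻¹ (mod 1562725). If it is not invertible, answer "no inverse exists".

Apply the Euclidean algorithm to 1562725 and 516618:
1562725 = 3·516618 + 12871
516618 = 40·12871 + 1778
12871 = 7·1778 + 425
1778 = 4·425 + 78
425 = 5·78 + 35
78 = 2·35 + 8
35 = 4·8 + 3
8 = 2·3 + 2
3 = 1·2 + 1
2 = 2·1 + 0
gcd = 1, so the inverse exists. Back-substitute:
1 = 3 − 2
1 = −8 + 3·3
1 = 3·35 − 13·8
1 = −13·78 + 29·35
1 = 29·425 − 158·78
1 = −158·1778 + 661·425
1 = 661·12871 − 4785·1778
1 = −4785·516618 + 192061·12871
1 = 192061·1562725 − 580968·516618
So 516618·(-580968) ≡ 1 (mod 1562725), and -580968 ≡ 981757 (mod 1562725).

981757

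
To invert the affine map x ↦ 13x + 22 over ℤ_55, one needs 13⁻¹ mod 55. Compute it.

Extended Euclidean algorithm:
55 = 4·13 + 3
13 = 4·3 + 1
3 = 3·1 + 0
gcd = 1, so the inverse exists. Back-substitute:
1 = 13 − 4·3
1 = −4·55 + 17·13
So 13·17 ≡ 1 (mod 55).

17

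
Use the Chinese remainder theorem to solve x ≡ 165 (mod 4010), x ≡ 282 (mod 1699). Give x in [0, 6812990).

1303415

Write x = 165 + 4010·k. Then 4010·k ≡ 282 − 165 ≡ 117 (mod 1699).
Need 4010⁻¹ mod 1699. Extended Euclid on (1699, 612):
1699 = 2*612 + 475
612 = 1*475 + 137
475 = 3*137 + 64
137 = 2*64 + 9
64 = 7*9 + 1
9 = 9*1 + 0
Back-substitute:
1 = 64 − 7·9
1 = −7·137 + 15·64
1 = 15·475 − 52·137
1 = −52·612 + 67·475
1 = 67·1699 − 186·612
4010⁻¹ ≡ 1513 (mod 1699), so k ≡ 1513·117 ≡ 325 (mod 1699).
x = 165 + 4010·325 = 1303415.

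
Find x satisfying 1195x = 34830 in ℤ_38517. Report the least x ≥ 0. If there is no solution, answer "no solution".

First find gcd(1195, 38517):
38517 = 32·1195 + 277
1195 = 4·277 + 87
277 = 3·87 + 16
87 = 5·16 + 7
16 = 2·7 + 2
7 = 3·2 + 1
2 = 2·1 + 0
gcd = 1, so a unique solution mod 38517 exists.
Back-substitute for the Bézout coefficients:
1 = 7 − 3·2
1 = −3·16 + 7·7
1 = 7·87 − 38·16
1 = −38·277 + 121·87
1 = 121·1195 − 522·277
1 = −522·38517 + 16825·1195
So 1195·(16825) ≡ 1 (mod 38517), giving 1195⁻¹ ≡ 16825.
x ≡ 1195⁻¹·34830 ≡ 16825·34830 ≡ 17112 (mod 38517).

17112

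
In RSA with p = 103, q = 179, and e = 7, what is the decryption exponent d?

φ(n) = (p−1)(q−1) = 102·178 = 18156.
Need d with 7·d ≡ 1 (mod 18156). Apply the extended Euclidean algorithm:
18156 = 2593·7 + 5
7 = 1·5 + 2
5 = 2·2 + 1
2 = 2·1 + 0
Back-substitute:
1 = 5 − 2·2
1 = −2·7 + 3·5
1 = 3·18156 − 7781·7
So 7·(-7781) ≡ 1 (mod 18156), hence d ≡ -7781 ≡ 10375 (mod 18156).

10375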